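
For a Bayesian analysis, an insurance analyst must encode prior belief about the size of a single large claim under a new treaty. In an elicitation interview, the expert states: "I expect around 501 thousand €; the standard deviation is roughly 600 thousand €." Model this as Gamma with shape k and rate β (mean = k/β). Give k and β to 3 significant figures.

k ≈ 0.697, β ≈ 0.00139

For Gamma(k, rate β): mean = k/β, variance = k/β², so CV = 1/√k.
CV = SD/mean = 600/501 = 1.198, hence k = 1/CV² = 0.697.
Then β = k/mean = 0.697/501 = 0.00139.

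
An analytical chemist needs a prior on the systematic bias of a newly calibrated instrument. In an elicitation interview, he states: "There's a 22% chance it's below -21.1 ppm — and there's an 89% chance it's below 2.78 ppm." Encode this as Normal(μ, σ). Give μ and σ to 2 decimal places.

For Normal(μ,σ), the p-quantile is μ + z_p·σ. Here z_{0.22} = -0.7722, z_{0.89} = 1.227.
So -21.1 = μ − 0.7722σ and 2.78 = μ + 1.227σ.
Subtracting: σ = (2.78 − -21.1)/(1.227 − (-0.7722)) = 11.95.
Then μ = -21.1 − (-0.7722)·11.95 = -11.87.

μ = -11.87, σ = 11.95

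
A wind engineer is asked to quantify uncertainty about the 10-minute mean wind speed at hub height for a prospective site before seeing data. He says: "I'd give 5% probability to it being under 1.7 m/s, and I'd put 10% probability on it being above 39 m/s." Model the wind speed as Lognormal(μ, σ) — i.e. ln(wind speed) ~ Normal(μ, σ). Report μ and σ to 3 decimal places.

If T ~ Lognormal(μ,σ) then ln T ~ Normal(μ,σ), so the p-quantile of ln T is μ + z_p·σ.
ln(1.7) = 0.5306 and ln(39) = 3.664; z_{0.05} = -1.645, z_{0.9} = 1.282.
σ = (3.664 − 0.5306)/(1.282 − (-1.645)) = 1.071.
μ = 0.5306 − (-1.645)·1.071 = 2.292.

μ ≈ 2.292, σ ≈ 1.071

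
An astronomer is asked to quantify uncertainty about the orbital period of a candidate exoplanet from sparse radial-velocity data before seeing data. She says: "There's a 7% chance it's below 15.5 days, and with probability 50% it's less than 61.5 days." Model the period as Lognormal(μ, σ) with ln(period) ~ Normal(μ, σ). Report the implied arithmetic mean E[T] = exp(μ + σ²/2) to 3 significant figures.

If T ~ Lognormal(μ,σ) then ln T ~ Normal(μ,σ), so the p-quantile of ln T is μ + z_p·σ.
ln(15.5) = 2.741 and ln(61.5) = 4.119; z_{0.07} = -1.476, z_{0.5} = 0.
σ = (4.119 − 2.741)/(0 − (-1.476)) = 0.934.
μ = 2.741 − (-1.476)·0.934 = 4.119.
E[T] = exp(μ + σ²/2) = exp(4.119 + 0.4361) = 95.1 days.

E[T] ≈ 95.1 days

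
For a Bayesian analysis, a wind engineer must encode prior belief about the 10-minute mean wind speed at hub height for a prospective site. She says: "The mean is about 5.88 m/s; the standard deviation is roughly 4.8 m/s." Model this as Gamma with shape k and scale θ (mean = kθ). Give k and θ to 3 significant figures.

k ≈ 1.5, θ ≈ 3.92

For Gamma(k, scale θ): mean = kθ, variance = kθ², so CV = 1/√k.
CV = SD/mean = 4.8/5.88 = 0.8163, hence k = 1/CV² = 1.5.
Then θ = mean/k = 5.88/1.5 = 3.92.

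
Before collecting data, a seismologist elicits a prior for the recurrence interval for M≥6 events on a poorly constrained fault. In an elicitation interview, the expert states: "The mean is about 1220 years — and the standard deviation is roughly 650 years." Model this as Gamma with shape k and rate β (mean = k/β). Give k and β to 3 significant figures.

k ≈ 3.52, β ≈ 0.00289

For Gamma(k, rate β): mean = k/β, variance = k/β², so CV = 1/√k.
CV = SD/mean = 650/1220 = 0.5328, hence k = 1/CV² = 3.52.
Then β = k/mean = 3.52/1220 = 0.00289.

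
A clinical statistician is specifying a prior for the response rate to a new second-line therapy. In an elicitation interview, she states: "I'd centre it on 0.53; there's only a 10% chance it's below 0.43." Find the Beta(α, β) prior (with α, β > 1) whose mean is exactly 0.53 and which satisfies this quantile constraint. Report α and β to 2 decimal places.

With mean 0.53 fixed, write α = 0.53s, β = 0.47s where s = α+β.
Need P(θ < 0.43) = 0.1 under Beta(0.53s, 0.47s). Normal approximation: (q−m)/√(m(1−m)/s) ≈ z_{0.1} = -1.28, so s ≈ 0.53·0.47·(-1.28)²/(0.43−0.53)² = 40.9.
At s = 40.9: P(θ<0.43) ≈ 0.100. Adjusting to match 0.1 gives s ≈ 40.84.
So α = 0.53·40.84 ≈ 21.65, β = 0.47·40.84 ≈ 19.20.

α ≈ 21.65, β ≈ 19.20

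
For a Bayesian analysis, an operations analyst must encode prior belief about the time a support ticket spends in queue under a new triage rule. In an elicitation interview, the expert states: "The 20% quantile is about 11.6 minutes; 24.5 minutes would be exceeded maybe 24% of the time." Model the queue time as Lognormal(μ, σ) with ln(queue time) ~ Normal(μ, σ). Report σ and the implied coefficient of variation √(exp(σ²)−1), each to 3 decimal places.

If T ~ Lognormal(μ,σ) then ln T ~ Normal(μ,σ), so the p-quantile of ln T is μ + z_p·σ.
ln(11.6) = 2.451 and ln(24.5) = 3.199; z_{0.2} = -0.8416, z_{0.76} = 0.7063.
σ = (3.199 − 2.451)/(0.7063 − (-0.8416)) = 0.483.
μ = 2.451 − (-0.8416)·0.483 = 2.858.
CV = √(exp(σ²)−1) = √(exp(0.2333)−1) = 0.513.

σ ≈ 0.483, CV ≈ 0.513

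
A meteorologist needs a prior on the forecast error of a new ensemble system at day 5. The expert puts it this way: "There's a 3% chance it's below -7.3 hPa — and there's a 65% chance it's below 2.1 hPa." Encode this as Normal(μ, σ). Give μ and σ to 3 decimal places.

μ = 0.502, σ = 4.148

For Normal(μ,σ), the p-quantile is μ + z_p·σ. Here z_{0.03} = -1.881, z_{0.65} = 0.3853.
So -7.3 = μ − 1.881σ and 2.1 = μ + 0.3853σ.
Subtracting: σ = (2.1 − -7.3)/(0.3853 − (-1.881)) = 4.148.
Then μ = -7.3 − (-1.881)·4.148 = 0.502.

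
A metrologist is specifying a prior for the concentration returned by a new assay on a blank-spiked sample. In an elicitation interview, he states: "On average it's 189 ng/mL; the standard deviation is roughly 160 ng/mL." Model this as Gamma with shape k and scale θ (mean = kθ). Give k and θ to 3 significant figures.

k ≈ 1.4, θ ≈ 135

For Gamma(k, scale θ): mean = kθ, variance = kθ², so CV = 1/√k.
CV = SD/mean = 160/189 = 0.8466, hence k = 1/CV² = 1.4.
Then θ = mean/k = 189/1.4 = 135.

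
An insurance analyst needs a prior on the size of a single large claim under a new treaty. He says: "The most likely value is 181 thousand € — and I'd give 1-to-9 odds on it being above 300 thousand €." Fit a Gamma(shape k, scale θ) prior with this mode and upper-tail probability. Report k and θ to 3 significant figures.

k ≈ 8.39, θ ≈ 24.5

Gamma(k,θ) with k>1 has mode (k−1)θ, so θ = 181/(k−1).
Need P(X < 300) = 0.9 with θ tied to k this way. Start at k = 2, θ = 181: P(X<300) ≈ 0.493.
Too low — raise k to concentrate. Iterating converges to k ≈ 8.39.
Then θ = 181/(8.39−1) ≈ 24.5.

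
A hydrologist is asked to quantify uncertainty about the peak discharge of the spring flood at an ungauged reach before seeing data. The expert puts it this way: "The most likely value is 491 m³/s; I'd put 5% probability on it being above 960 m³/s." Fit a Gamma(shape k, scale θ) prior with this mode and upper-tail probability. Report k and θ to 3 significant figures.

k ≈ 7.17, θ ≈ 79.5

Gamma(k,θ) with k>1 has mode (k−1)θ, so θ = 491/(k−1).
Need P(X < 960) = 0.95 with θ tied to k this way. Start at k = 2, θ = 491: P(X<960) ≈ 0.582.
Too low — raise k to concentrate. Iterating converges to k ≈ 7.17.
Then θ = 491/(7.17−1) ≈ 79.5.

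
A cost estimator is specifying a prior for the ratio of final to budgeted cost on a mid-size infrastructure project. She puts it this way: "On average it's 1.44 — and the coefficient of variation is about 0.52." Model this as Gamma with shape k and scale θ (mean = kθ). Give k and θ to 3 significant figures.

For Gamma(k, scale θ): mean = kθ, variance = kθ², so CV = 1/√k.
CV = 0.52, hence k = 1/CV² = 3.7.
Then θ = mean/k = 1.44/3.7 = 0.389.

k ≈ 3.7, θ ≈ 0.389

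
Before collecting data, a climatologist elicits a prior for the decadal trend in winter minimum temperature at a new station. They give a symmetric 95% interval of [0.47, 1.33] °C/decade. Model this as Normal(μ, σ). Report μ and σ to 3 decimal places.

μ = 0.900, σ = 0.219

A symmetric 95% interval runs μ ± z·σ with z = 1.96.
Half-width = 0.43, so σ = 0.43/1.96 = 0.219.
μ is the interval midpoint, 0.900.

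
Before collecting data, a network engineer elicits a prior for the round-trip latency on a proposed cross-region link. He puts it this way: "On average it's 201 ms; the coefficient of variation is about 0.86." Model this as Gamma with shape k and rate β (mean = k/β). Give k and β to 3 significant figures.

k ≈ 1.35, β ≈ 0.00673

For Gamma(k, rate β): mean = k/β, variance = k/β², so CV = 1/√k.
CV = 0.86, hence k = 1/CV² = 1.35.
Then β = k/mean = 1.35/201 = 0.00673.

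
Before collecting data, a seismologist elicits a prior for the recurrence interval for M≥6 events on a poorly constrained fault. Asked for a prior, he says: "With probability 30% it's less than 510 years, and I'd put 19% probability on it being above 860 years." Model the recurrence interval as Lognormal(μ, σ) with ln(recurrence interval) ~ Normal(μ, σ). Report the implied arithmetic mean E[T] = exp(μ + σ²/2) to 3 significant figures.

E[T] ≈ 665 years

If T ~ Lognormal(μ,σ) then ln T ~ Normal(μ,σ), so the p-quantile of ln T is μ + z_p·σ.
ln(510) = 6.234 and ln(860) = 6.757; z_{0.3} = -0.5244, z_{0.81} = 0.8779.
σ = (6.757 − 6.234)/(0.8779 − (-0.5244)) = 0.373.
μ = 6.234 − (-0.5244)·0.373 = 6.430.
E[T] = exp(μ + σ²/2) = exp(6.430 + 0.0694) = 665 years.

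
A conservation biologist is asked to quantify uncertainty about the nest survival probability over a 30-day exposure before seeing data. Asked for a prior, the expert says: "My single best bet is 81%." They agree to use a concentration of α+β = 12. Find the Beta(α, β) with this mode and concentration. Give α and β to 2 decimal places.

For α,β > 1 the Beta mode is (α−1)/(α+β−2). With α+β = 12, the mode is (α−1)/10.
Set (α−1)/10 = 0.81 → α = 1 + 0.81·10 = 9.10.
β = 12 − α = 2.90.

α = 9.10, β = 2.90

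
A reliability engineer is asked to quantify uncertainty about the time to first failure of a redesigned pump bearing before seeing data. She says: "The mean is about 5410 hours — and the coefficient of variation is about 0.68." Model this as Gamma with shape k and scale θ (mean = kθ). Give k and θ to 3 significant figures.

For Gamma(k, scale θ): mean = kθ, variance = kθ², so CV = 1/√k.
CV = 0.68, hence k = 1/CV² = 2.16.
Then θ = mean/k = 5410/2.16 = 2500.

k ≈ 2.16, θ ≈ 2500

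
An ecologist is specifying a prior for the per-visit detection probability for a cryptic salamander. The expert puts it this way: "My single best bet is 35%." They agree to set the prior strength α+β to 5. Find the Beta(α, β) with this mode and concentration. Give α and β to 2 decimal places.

α = 2.05, β = 2.95

For α,β > 1 the Beta mode is (α−1)/(α+β−2). With α+β = 5, the mode is (α−1)/3.
Set (α−1)/3 = 0.35 → α = 1 + 0.35·3 = 2.05.
β = 5 − α = 2.95.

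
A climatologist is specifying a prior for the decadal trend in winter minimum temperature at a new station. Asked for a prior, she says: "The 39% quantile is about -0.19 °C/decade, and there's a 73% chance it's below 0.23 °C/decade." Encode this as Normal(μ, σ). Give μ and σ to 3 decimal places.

μ = -0.059, σ = 0.471

For Normal(μ,σ), the p-quantile is μ + z_p·σ. Here z_{0.39} = -0.2793, z_{0.73} = 0.6128.
So -0.19 = μ − 0.2793σ and 0.23 = μ + 0.6128σ.
Subtracting: σ = (0.23 − -0.19)/(0.6128 − (-0.2793)) = 0.471.
Then μ = -0.19 − (-0.2793)·0.471 = -0.059.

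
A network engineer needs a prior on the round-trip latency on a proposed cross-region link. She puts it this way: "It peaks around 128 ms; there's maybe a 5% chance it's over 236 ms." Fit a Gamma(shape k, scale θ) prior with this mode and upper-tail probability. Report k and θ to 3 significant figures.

Gamma(k,θ) with k>1 has mode (k−1)θ, so θ = 128/(k−1).
Need P(X < 236) = 0.95 with θ tied to k this way. Start at k = 2, θ = 128: P(X<236) ≈ 0.550.
Too low — raise k to concentrate. Iterating converges to k ≈ 8.44.
Then θ = 128/(8.44−1) ≈ 17.2.

k ≈ 8.44, θ ≈ 17.2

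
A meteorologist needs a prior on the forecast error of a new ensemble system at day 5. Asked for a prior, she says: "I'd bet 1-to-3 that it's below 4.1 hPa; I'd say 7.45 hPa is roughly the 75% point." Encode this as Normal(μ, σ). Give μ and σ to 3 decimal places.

μ = 5.775, σ = 2.483

The p-quantile of Normal(μ,σ) is μ + z_p·σ, with z_{0.25} = -0.6745 and z_{0.75} = 0.6745.
Eliminate σ: μ = (z₂·x₁ − z₁·x₂)/(z₂ − z₁) = (0.6745·4.1 − (-0.6745)·7.45)/1.349 = 5.775.
Then σ = (x₂ − x₁)/(z₂ − z₁) = (7.45 − 4.1)/1.349 = 2.483.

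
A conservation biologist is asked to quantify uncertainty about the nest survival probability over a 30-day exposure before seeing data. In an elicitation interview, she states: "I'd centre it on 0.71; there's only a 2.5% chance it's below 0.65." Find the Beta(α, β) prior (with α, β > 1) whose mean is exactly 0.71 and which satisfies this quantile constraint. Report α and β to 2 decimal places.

α ≈ 164.22, β ≈ 67.07

With mean 0.71 fixed, write α = 0.71s, β = 0.29s where s = α+β.
Need P(θ < 0.65) = 0.025 under Beta(0.71s, 0.29s). Normal approximation: (q−m)/√(m(1−m)/s) ≈ z_{0.025} = -1.96, so s ≈ 0.71·0.29·(-1.96)²/(0.65−0.71)² = 219.7.
At s = 219.7: P(θ<0.65) ≈ 0.028. Adjusting to match 0.025 gives s ≈ 231.29.
So α = 0.71·231.29 ≈ 164.22, β = 0.29·231.29 ≈ 67.07.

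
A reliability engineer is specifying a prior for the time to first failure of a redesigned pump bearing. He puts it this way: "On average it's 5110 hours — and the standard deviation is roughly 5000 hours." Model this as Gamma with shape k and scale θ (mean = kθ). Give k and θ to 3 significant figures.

For Gamma(k, scale θ): mean = kθ, variance = kθ², so CV = 1/√k.
CV = SD/mean = 5000/5110 = 0.9785, hence k = 1/CV² = 1.04.
Then θ = mean/k = 5110/1.04 = 4890.

k ≈ 1.04, θ ≈ 4890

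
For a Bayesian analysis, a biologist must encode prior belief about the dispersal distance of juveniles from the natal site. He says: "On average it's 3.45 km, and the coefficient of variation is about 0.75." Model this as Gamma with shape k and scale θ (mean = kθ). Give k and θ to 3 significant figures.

k ≈ 1.78, θ ≈ 1.94

For Gamma(k, scale θ): mean = kθ, variance = kθ², so CV = 1/√k.
CV = 0.75, hence k = 1/CV² = 1.78.
Then θ = mean/k = 3.45/1.78 = 1.94.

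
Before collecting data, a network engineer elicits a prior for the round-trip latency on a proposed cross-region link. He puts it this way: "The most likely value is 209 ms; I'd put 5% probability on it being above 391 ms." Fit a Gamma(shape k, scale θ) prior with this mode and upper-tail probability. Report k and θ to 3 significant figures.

Gamma(k,θ) with k>1 has mode (k−1)θ, so θ = 209/(k−1).
Need P(X < 391) = 0.95 with θ tied to k this way. Start at k = 2, θ = 209: P(X<391) ≈ 0.558.
Too low — raise k to concentrate. Iterating converges to k ≈ 8.09.
Then θ = 209/(8.09−1) ≈ 29.5.

k ≈ 8.09, θ ≈ 29.5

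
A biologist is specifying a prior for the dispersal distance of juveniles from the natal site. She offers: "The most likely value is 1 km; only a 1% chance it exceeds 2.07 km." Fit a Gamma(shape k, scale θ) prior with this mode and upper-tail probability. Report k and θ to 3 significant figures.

Gamma(k,θ) with k>1 has mode (k−1)θ, so θ = 1/(k−1).
Need P(X < 2.07) = 0.99 with θ tied to k this way. Start at k = 2, θ = 1: P(X<2.07) ≈ 0.613.
Too low — raise k to concentrate. Iterating converges to k ≈ 10.2.
Then θ = 1/(10.2−1) ≈ 0.108.

k ≈ 10.2, θ ≈ 0.108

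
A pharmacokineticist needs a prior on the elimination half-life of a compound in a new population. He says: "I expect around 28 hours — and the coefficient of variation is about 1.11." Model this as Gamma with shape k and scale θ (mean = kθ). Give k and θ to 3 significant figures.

For Gamma(k, scale θ): mean = kθ, variance = kθ², so CV = 1/√k.
CV = 1.11, hence k = 1/CV² = 0.812.
Then θ = mean/k = 28/0.812 = 34.5.

k ≈ 0.812, θ ≈ 34.5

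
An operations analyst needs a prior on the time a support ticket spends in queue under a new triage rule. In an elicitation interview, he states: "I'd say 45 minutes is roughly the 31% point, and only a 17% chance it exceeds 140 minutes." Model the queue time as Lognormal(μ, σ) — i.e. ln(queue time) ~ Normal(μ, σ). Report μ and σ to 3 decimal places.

If T ~ Lognormal(μ,σ) then ln T ~ Normal(μ,σ), so the p-quantile of ln T is μ + z_p·σ.
ln(45) = 3.807 and ln(140) = 4.942; z_{0.31} = -0.4959, z_{0.83} = 0.9542.
σ = (4.942 − 3.807)/(0.9542 − (-0.4959)) = 0.783.
μ = 3.807 − (-0.4959)·0.783 = 4.195.

μ ≈ 4.195, σ ≈ 0.783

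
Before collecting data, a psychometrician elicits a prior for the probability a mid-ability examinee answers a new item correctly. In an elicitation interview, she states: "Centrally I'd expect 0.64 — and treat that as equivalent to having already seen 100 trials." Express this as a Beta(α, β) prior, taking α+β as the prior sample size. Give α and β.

Under the effective-sample-size interpretation, Beta(α, β) has prior mean α/(α+β) and prior sample size α+β.
So α+β = 100 and α/(α+β) = 0.64, giving α = 0.64·100 = 64 and β = 100 − 64 = 36.

α = 64, β = 36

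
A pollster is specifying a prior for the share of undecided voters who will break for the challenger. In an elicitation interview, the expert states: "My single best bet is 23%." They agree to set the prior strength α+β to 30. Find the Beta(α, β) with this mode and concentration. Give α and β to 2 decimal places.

For α,β > 1 the Beta mode is (α−1)/(α+β−2). With α+β = 30, the mode is (α−1)/28.
Set (α−1)/28 = 0.23 → α = 1 + 0.23·28 = 7.44.
β = 30 − α = 22.56.

α = 7.44, β = 22.56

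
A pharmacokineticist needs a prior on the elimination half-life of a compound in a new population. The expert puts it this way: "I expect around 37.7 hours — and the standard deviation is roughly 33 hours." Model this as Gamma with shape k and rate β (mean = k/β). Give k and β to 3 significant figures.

For Gamma(k, rate β): mean = k/β, variance = k/β², so CV = 1/√k.
CV = SD/mean = 33/37.7 = 0.8753, hence k = 1/CV² = 1.31.
Then β = k/mean = 1.31/37.7 = 0.0346.

k ≈ 1.31, β ≈ 0.0346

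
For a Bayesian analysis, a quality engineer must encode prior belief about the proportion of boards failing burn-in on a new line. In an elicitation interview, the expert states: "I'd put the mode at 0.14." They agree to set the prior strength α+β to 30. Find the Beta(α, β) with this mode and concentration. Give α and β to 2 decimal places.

For α,β > 1 the Beta mode is (α−1)/(α+β−2). With α+β = 30, the mode is (α−1)/28.
Set (α−1)/28 = 0.14 → α = 1 + 0.14·28 = 4.92.
β = 30 − α = 25.08.

α = 4.92, β = 25.08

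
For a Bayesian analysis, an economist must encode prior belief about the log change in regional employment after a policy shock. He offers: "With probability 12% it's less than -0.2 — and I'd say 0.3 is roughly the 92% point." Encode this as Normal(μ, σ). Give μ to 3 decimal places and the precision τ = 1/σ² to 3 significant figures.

The p-quantile of Normal(μ,σ) is μ + z_p·σ, with z_{0.12} = -1.175 and z_{0.92} = 1.405.
Eliminate σ: μ = (z₂·x₁ − z₁·x₂)/(z₂ − z₁) = (1.405·-0.2 − (-1.175)·0.3)/2.58 = 0.028.
Then σ = (x₂ − x₁)/(z₂ − z₁) = (0.3 − -0.2)/2.58 = 0.194.
Precision τ = 1/σ² = 1/0.1938² = 26.6.

μ = 0.028, τ = 26.6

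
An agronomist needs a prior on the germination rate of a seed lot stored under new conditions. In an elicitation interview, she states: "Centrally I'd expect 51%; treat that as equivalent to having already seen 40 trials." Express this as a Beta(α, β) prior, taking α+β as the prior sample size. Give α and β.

Under the effective-sample-size interpretation, Beta(α, β) has prior mean α/(α+β) and prior sample size α+β.
So α+β = 40 and α/(α+β) = 0.51, giving α = 0.51·40 = 20.4 and β = 40 − 20.4 = 19.6.

α = 20.4, β = 19.6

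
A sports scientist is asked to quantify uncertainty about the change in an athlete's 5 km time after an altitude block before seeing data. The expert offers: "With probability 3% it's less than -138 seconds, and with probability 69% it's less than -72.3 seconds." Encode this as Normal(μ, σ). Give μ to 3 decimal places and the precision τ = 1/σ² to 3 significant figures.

μ = -86.007, τ = 0.00131

The p-quantile of Normal(μ,σ) is μ + z_p·σ, with z_{0.03} = -1.881 and z_{0.69} = 0.4959.
Eliminate σ: μ = (z₂·x₁ − z₁·x₂)/(z₂ − z₁) = (0.4959·-138 − (-1.881)·-72.3)/2.377 = -86.007.
Then σ = (x₂ − x₁)/(z₂ − z₁) = (-72.3 − -138)/2.377 = 27.644.
Precision τ = 1/σ² = 1/27.64² = 0.00131.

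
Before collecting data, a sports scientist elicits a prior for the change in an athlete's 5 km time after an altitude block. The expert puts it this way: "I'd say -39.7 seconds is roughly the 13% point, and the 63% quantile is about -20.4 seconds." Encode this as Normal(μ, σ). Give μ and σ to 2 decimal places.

The p-quantile of Normal(μ,σ) is μ + z_p·σ, with z_{0.13} = -1.126 and z_{0.63} = 0.3319.
Eliminate σ: μ = (z₂·x₁ − z₁·x₂)/(z₂ − z₁) = (0.3319·-39.7 − (-1.126)·-20.4)/1.458 = -24.79.
Then σ = (x₂ − x₁)/(z₂ − z₁) = (-20.4 − -39.7)/1.458 = 13.24.

μ = -24.79, σ = 13.24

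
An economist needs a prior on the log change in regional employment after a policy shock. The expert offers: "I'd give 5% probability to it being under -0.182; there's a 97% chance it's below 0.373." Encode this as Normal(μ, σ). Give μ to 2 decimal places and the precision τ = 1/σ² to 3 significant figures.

The p-quantile of Normal(μ,σ) is μ + z_p·σ, with z_{0.05} = -1.645 and z_{0.97} = 1.881.
Eliminate σ: μ = (z₂·x₁ − z₁·x₂)/(z₂ − z₁) = (1.881·-0.182 − (-1.645)·0.373)/3.526 = 0.08.
Then σ = (x₂ − x₁)/(z₂ − z₁) = (0.373 − -0.182)/3.526 = 0.16.
Precision τ = 1/σ² = 1/0.1574² = 40.4.

μ = 0.08, τ = 40.4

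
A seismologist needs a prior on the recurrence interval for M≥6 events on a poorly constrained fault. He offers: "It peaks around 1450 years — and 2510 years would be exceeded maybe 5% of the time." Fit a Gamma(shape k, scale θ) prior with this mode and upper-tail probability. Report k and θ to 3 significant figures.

k ≈ 10.3, θ ≈ 156

Gamma(k,θ) with k>1 has mode (k−1)θ, so θ = 1450/(k−1).
Need P(X < 2510) = 0.95 with θ tied to k this way. Start at k = 2, θ = 1450: P(X<2510) ≈ 0.516.
Too low — raise k to concentrate. Iterating converges to k ≈ 10.3.
Then θ = 1450/(10.3−1) ≈ 156.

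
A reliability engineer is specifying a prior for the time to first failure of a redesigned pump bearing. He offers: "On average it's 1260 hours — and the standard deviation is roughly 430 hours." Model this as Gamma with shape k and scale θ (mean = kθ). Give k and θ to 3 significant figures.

k ≈ 8.59, θ ≈ 147

For Gamma(k, scale θ): mean = kθ, variance = kθ², so CV = 1/√k.
CV = SD/mean = 430/1260 = 0.3413, hence k = 1/CV² = 8.59.
Then θ = mean/k = 1260/8.59 = 147.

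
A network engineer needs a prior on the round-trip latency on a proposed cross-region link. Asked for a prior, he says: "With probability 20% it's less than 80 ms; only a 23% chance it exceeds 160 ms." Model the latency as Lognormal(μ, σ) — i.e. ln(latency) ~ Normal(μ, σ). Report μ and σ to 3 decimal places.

μ ≈ 4.751, σ ≈ 0.439

If T ~ Lognormal(μ,σ) then ln T ~ Normal(μ,σ), so the p-quantile of ln T is μ + z_p·σ.
ln(80) = 4.382 and ln(160) = 5.075; z_{0.2} = -0.8416, z_{0.77} = 0.7388.
σ = (5.075 − 4.382)/(0.7388 − (-0.8416)) = 0.439.
μ = 4.382 − (-0.8416)·0.439 = 4.751.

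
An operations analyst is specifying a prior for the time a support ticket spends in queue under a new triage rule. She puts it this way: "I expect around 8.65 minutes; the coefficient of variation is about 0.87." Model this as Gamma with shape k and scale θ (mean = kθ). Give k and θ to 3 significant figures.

k ≈ 1.32, θ ≈ 6.55

For Gamma(k, scale θ): mean = kθ, variance = kθ², so CV = 1/√k.
CV = 0.87, hence k = 1/CV² = 1.32.
Then θ = mean/k = 8.65/1.32 = 6.55.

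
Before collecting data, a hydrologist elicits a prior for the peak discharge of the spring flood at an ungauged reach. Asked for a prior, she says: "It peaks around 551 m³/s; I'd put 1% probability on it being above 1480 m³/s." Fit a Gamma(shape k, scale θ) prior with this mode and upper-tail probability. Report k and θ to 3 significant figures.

k ≈ 5.73, θ ≈ 116

Gamma(k,θ) with k>1 has mode (k−1)θ, so θ = 551/(k−1).
Need P(X < 1480) = 0.99 with θ tied to k this way. Start at k = 2, θ = 551: P(X<1480) ≈ 0.749.
Too low — raise k to concentrate. Iterating converges to k ≈ 5.73.
Then θ = 551/(5.73−1) ≈ 116.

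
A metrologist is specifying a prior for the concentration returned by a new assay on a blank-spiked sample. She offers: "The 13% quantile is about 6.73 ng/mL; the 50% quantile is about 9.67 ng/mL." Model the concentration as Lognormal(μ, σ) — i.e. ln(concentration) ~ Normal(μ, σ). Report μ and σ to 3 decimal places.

μ ≈ 2.269, σ ≈ 0.322

If T ~ Lognormal(μ,σ) then ln T ~ Normal(μ,σ), so the p-quantile of ln T is μ + z_p·σ.
ln(6.73) = 1.907 and ln(9.67) = 2.269; z_{0.13} = -1.126, z_{0.5} = 0.
σ = (2.269 − 1.907)/(0 − (-1.126)) = 0.322.
μ = 1.907 − (-1.126)·0.322 = 2.269.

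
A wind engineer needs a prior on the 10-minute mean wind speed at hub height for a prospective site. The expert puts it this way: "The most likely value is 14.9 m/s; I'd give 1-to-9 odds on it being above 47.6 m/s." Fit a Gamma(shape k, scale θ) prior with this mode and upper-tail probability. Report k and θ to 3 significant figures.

k ≈ 2.4, θ ≈ 10.6

Gamma(k,θ) with k>1 has mode (k−1)θ, so θ = 14.9/(k−1).
Need P(X < 47.6) = 0.9 with θ tied to k this way. Start at k = 2, θ = 14.9: P(X<47.6) ≈ 0.828.
Too low — raise k to concentrate. Iterating converges to k ≈ 2.4.
Then θ = 14.9/(2.4−1) ≈ 10.6.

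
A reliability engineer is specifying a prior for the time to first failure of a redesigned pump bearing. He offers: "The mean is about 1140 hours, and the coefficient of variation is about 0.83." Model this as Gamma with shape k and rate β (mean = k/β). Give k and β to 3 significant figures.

For Gamma(k, rate β): mean = k/β, variance = k/β², so CV = 1/√k.
CV = 0.83, hence k = 1/CV² = 1.45.
Then β = k/mean = 1.45/1140 = 0.00127.

k ≈ 1.45, β ≈ 0.00127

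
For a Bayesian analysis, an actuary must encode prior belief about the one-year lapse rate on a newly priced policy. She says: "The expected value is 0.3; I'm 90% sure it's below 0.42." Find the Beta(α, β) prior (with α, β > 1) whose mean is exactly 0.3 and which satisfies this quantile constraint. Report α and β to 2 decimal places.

α ≈ 7.47, β ≈ 17.43

With mean 0.3 fixed, write α = 0.3s, β = 0.7s where s = α+β.
Need P(θ < 0.42) = 0.9 under Beta(0.3s, 0.7s). Normal approximation: (q−m)/√(m(1−m)/s) ≈ z_{0.9} = 1.28, so s ≈ 0.3·0.7·(1.28)²/(0.42−0.3)² = 24.0.
At s = 24.0: P(θ<0.42) ≈ 0.896. Adjusting to match 0.9 gives s ≈ 24.90.
So α = 0.3·24.90 ≈ 7.47, β = 0.7·24.90 ≈ 17.43.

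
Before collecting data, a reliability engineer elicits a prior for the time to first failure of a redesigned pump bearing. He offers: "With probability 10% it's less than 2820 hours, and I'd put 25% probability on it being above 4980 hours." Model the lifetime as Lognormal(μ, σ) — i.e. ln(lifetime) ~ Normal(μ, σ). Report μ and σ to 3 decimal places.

If T ~ Lognormal(μ,σ) then ln T ~ Normal(μ,σ), so the p-quantile of ln T is μ + z_p·σ.
ln(2820) = 7.944 and ln(4980) = 8.513; z_{0.1} = -1.282, z_{0.75} = 0.6745.
σ = (8.513 − 7.944)/(0.6745 − (-1.282)) = 0.291.
μ = 7.944 − (-1.282)·0.291 = 8.317.

μ ≈ 8.317, σ ≈ 0.291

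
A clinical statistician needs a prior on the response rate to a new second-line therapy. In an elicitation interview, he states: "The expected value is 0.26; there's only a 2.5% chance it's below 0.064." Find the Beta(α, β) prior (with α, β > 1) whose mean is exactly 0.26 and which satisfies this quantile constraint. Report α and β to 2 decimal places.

With mean 0.26 fixed, write α = 0.26s, β = 0.74s where s = α+β.
Need P(θ < 0.064) = 0.025 under Beta(0.26s, 0.74s). Normal approximation: (q−m)/√(m(1−m)/s) ≈ z_{0.025} = -1.96, so s ≈ 0.26·0.74·(-1.96)²/(0.064−0.26)² = 19.2.
At s = 19.2: P(θ<0.064) ≈ 0.005. Adjusting to match 0.025 gives s ≈ 11.71.
So α = 0.26·11.71 ≈ 3.04, β = 0.74·11.71 ≈ 8.67.

α ≈ 3.04, β ≈ 8.67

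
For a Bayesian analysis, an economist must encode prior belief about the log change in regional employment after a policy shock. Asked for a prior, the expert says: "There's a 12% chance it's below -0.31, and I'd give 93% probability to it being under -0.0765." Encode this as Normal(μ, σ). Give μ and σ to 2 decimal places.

For Normal(μ,σ), the p-quantile is μ + z_p·σ. Here z_{0.12} = -1.175, z_{0.93} = 1.476.
So -0.31 = μ − 1.175σ and -0.0765 = μ + 1.476σ.
Subtracting: σ = (-0.0765 − -0.31)/(1.476 − (-1.175)) = 0.09.
Then μ = -0.31 − (-1.175)·0.09 = -0.21.

μ = -0.21, σ = 0.09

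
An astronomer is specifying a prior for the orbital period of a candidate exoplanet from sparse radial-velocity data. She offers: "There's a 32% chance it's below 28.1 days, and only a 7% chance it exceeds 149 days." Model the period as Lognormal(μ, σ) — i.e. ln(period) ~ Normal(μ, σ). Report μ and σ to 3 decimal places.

If T ~ Lognormal(μ,σ) then ln T ~ Normal(μ,σ), so the p-quantile of ln T is μ + z_p·σ.
ln(28.1) = 3.336 and ln(149) = 5.004; z_{0.32} = -0.4677, z_{0.93} = 1.476.
σ = (5.004 − 3.336)/(1.476 − (-0.4677)) = 0.858.
μ = 3.336 − (-0.4677)·0.858 = 3.737.

μ ≈ 3.737, σ ≈ 0.858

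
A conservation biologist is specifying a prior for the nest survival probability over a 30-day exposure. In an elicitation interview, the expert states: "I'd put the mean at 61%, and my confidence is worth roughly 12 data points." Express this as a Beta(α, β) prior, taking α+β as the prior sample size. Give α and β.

α = 7.32, β = 4.68

Under the effective-sample-size interpretation, Beta(α, β) has prior mean α/(α+β) and prior sample size α+β.
So α+β = 12 and α/(α+β) = 0.61, giving α = 0.61·12 = 7.32 and β = 12 − 7.32 = 4.68.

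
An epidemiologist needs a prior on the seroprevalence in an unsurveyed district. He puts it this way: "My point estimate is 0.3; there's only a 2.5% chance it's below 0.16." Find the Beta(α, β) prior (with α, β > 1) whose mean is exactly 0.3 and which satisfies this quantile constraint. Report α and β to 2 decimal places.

With mean 0.3 fixed, write α = 0.3s, β = 0.7s where s = α+β.
Need P(θ < 0.16) = 0.025 under Beta(0.3s, 0.7s). Normal approximation: (q−m)/√(m(1−m)/s) ≈ z_{0.025} = -1.96, so s ≈ 0.3·0.7·(-1.96)²/(0.16−0.3)² = 41.2.
At s = 41.2: P(θ<0.16) ≈ 0.015. Adjusting to match 0.025 gives s ≈ 33.67.
So α = 0.3·33.67 ≈ 10.10, β = 0.7·33.67 ≈ 23.57.

α ≈ 10.10, β ≈ 23.57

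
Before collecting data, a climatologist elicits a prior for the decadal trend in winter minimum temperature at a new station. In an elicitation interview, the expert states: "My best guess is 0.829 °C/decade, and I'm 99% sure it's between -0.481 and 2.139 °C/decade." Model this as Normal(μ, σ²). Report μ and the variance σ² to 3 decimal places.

μ = 0.829, σ² = 0.259

A symmetric 99% interval runs μ ± z·σ with z = 2.576.
Half-width = 1.31, so σ = 1.31/2.576 = 0.5086 and σ² = 0.259.
μ is the stated best guess, 0.829.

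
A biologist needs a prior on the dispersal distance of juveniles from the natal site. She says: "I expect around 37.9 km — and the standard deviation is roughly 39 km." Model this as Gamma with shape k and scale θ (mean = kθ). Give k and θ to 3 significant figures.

k ≈ 0.944, θ ≈ 40.1

For Gamma(k, scale θ): mean = kθ, variance = kθ², so CV = 1/√k.
CV = SD/mean = 39/37.9 = 1.029, hence k = 1/CV² = 0.944.
Then θ = mean/k = 37.9/0.944 = 40.1.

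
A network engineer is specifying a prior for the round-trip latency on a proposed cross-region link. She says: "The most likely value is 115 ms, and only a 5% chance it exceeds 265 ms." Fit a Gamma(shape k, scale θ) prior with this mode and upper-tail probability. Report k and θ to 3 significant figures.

Gamma(k,θ) with k>1 has mode (k−1)θ, so θ = 115/(k−1).
Need P(X < 265) = 0.95 with θ tied to k this way. Start at k = 2, θ = 115: P(X<265) ≈ 0.670.
Too low — raise k to concentrate. Iterating converges to k ≈ 4.93.
Then θ = 115/(4.93−1) ≈ 29.3.

k ≈ 4.93, θ ≈ 29.3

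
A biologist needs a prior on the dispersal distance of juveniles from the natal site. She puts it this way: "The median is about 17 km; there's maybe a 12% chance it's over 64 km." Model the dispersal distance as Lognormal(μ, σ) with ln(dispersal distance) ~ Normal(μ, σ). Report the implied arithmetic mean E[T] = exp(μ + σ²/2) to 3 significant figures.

E[T] ≈ 32.1 km

If T ~ Lognormal(μ,σ) then ln T ~ Normal(μ,σ), so the p-quantile of ln T is μ + z_p·σ.
ln(17) = 2.833 and ln(64) = 4.159; z_{0.5} = 0, z_{0.88} = 1.175.
σ = (4.159 − 2.833)/(1.175 − (0)) = 1.128.
μ = 2.833 − (0)·1.128 = 2.833.
E[T] = exp(μ + σ²/2) = exp(2.833 + 0.6365) = 32.1 km.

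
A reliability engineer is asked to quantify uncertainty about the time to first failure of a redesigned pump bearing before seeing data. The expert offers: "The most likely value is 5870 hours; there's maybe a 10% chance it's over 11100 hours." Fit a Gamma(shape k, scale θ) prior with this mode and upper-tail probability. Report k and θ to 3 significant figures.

k ≈ 5.71, θ ≈ 1250

Gamma(k,θ) with k>1 has mode (k−1)θ, so θ = 5870/(k−1).
Need P(X < 11100) = 0.9 with θ tied to k this way. Start at k = 2, θ = 5870: P(X<11100) ≈ 0.564.
Too low — raise k to concentrate. Iterating converges to k ≈ 5.71.
Then θ = 5870/(5.71−1) ≈ 1250.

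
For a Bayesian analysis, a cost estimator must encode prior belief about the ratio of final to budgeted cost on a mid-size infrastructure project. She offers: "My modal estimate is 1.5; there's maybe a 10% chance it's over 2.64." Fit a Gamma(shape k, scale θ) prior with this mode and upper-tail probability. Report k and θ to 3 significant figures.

Gamma(k,θ) with k>1 has mode (k−1)θ, so θ = 1.5/(k−1).
Need P(X < 2.64) = 0.9 with θ tied to k this way. Start at k = 2, θ = 1.5: P(X<2.64) ≈ 0.525.
Too low — raise k to concentrate. Iterating converges to k ≈ 6.95.
Then θ = 1.5/(6.95−1) ≈ 0.252.

k ≈ 6.95, θ ≈ 0.252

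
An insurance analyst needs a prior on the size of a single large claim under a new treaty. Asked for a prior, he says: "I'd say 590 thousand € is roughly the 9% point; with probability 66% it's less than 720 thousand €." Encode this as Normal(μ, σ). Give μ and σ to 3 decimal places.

μ = 689.416, σ = 74.149

The p-quantile of Normal(μ,σ) is μ + z_p·σ, with z_{0.09} = -1.341 and z_{0.66} = 0.4125.
Eliminate σ: μ = (z₂·x₁ − z₁·x₂)/(z₂ − z₁) = (0.4125·590 − (-1.341)·720)/1.753 = 689.416.
Then σ = (x₂ − x₁)/(z₂ − z₁) = (720 − 590)/1.753 = 74.149.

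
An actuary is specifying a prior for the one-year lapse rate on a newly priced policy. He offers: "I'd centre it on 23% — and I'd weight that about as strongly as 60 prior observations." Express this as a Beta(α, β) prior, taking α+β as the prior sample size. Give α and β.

α = 13.8, β = 46.2

Under the effective-sample-size interpretation, Beta(α, β) has prior mean α/(α+β) and prior sample size α+β.
So α+β = 60 and α/(α+β) = 0.23, giving α = 0.23·60 = 13.8 and β = 60 − 13.8 = 46.2.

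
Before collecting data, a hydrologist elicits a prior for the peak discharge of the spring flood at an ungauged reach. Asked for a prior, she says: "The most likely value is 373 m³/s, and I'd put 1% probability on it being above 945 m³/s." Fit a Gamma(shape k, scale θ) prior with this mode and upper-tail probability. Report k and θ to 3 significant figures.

k ≈ 6.42, θ ≈ 68.9

Gamma(k,θ) with k>1 has mode (k−1)θ, so θ = 373/(k−1).
Need P(X < 945) = 0.99 with θ tied to k this way. Start at k = 2, θ = 373: P(X<945) ≈ 0.720.
Too low — raise k to concentrate. Iterating converges to k ≈ 6.42.
Then θ = 373/(6.42−1) ≈ 68.9.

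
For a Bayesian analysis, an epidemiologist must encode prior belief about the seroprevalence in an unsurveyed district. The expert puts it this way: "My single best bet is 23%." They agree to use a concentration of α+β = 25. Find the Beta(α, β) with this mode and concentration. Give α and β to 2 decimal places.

α = 6.29, β = 18.71

For α,β > 1 the Beta mode is (α−1)/(α+β−2). With α+β = 25, the mode is (α−1)/23.
Set (α−1)/23 = 0.23 → α = 1 + 0.23·23 = 6.29.
β = 25 − α = 18.71.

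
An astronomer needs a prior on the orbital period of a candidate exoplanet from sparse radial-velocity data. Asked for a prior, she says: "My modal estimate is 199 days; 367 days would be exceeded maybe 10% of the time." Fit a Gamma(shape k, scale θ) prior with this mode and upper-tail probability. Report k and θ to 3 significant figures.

Gamma(k,θ) with k>1 has mode (k−1)θ, so θ = 199/(k−1).
Need P(X < 367) = 0.9 with θ tied to k this way. Start at k = 2, θ = 199: P(X<367) ≈ 0.550.
Too low — raise k to concentrate. Iterating converges to k ≈ 6.09.
Then θ = 199/(6.09−1) ≈ 39.1.

k ≈ 6.09, θ ≈ 39.1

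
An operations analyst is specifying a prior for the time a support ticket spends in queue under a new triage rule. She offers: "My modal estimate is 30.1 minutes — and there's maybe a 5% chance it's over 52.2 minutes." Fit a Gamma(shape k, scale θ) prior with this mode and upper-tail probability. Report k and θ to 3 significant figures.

k ≈ 10.2, θ ≈ 3.27

Gamma(k,θ) with k>1 has mode (k−1)θ, so θ = 30.1/(k−1).
Need P(X < 52.2) = 0.95 with θ tied to k this way. Start at k = 2, θ = 30.1: P(X<52.2) ≈ 0.517.
Too low — raise k to concentrate. Iterating converges to k ≈ 10.2.
Then θ = 30.1/(10.2−1) ≈ 3.27.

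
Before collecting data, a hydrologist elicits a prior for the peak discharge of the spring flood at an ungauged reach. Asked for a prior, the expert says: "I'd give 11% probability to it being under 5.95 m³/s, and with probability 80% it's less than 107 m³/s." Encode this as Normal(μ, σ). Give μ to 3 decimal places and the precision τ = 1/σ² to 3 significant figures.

μ = 65.878, τ = 0.000419

For Normal(μ,σ), the p-quantile is μ + z_p·σ. Here z_{0.11} = -1.227, z_{0.8} = 0.8416.
So 5.95 = μ − 1.227σ and 107 = μ + 0.8416σ.
Subtracting: σ = (107 − 5.95)/(0.8416 − (-1.227)) = 48.860.
Then μ = 5.95 − (-1.227)·48.860 = 65.878.
Precision τ = 1/σ² = 1/48.86² = 0.000419.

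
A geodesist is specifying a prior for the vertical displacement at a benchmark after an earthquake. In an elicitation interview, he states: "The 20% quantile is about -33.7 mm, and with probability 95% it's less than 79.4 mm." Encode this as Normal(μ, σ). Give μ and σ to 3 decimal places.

μ = 4.582, σ = 45.486

For Normal(μ,σ), the p-quantile is μ + z_p·σ. Here z_{0.2} = -0.8416, z_{0.95} = 1.645.
So -33.7 = μ − 0.8416σ and 79.4 = μ + 1.645σ.
Subtracting: σ = (79.4 − -33.7)/(1.645 − (-0.8416)) = 45.486.
Then μ = -33.7 − (-0.8416)·45.486 = 4.582.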